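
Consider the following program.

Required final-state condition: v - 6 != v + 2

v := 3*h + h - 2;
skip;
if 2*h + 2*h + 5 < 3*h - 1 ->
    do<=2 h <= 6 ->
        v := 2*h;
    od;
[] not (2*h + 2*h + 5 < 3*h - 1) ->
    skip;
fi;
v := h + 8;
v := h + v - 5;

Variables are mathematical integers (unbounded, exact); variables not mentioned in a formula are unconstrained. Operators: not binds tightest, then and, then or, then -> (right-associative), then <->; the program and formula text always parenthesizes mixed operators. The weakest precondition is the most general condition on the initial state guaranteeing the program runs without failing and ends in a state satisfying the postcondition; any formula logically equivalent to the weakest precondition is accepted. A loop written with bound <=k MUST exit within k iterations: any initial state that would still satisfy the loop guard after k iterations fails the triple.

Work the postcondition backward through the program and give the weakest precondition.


Working backward. After the program, the postcondition v - 6 != v + 2 must hold; in canonical form it is true.
Before v := h + v - 5: true
Before v := h + 8: true
Then branch requires h <= 6 -> (h <= 6 -> (not (h <= 6))); else branch requires true.
Before the if: h < -6 -> (h <= 6 -> (h <= 6 -> (not (h <= 6))))
Before skip: h < -6 -> (h <= 6 -> (h <= 6 -> (not (h <= 6))))
Before v := 3*h + h - 2: h < -6 -> (h <= 6 -> (h <= 6 -> (not (h <= 6))))
Answer: WP = h < -6 -> (h <= 6 -> (h <= 6 -> (not (h <= 6))))


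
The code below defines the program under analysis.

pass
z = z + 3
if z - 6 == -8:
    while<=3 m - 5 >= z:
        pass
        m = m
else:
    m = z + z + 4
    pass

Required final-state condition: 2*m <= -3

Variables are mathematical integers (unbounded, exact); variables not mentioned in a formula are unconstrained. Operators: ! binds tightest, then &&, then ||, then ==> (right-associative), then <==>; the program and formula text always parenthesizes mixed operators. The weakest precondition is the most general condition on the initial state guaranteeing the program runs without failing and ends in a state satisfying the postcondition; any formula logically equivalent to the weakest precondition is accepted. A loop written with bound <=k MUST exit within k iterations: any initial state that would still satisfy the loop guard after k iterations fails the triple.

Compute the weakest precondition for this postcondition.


Working backward. After the program, 2*m <= -3 must hold.
Then branch requires (m >= z + 5 ==> ((m >= z + 5 ==> ((m >= z + 5 ==> ((!(m >= z + 5)) && 2*m <= -3)) && ((!(m >= z + 5)) ==> 2*m <= -3))) && ((!(m >= z + 5)) ==> 2*m <= -3))) && ((!(m >= z + 5)) ==> 2*m <= -3); else branch requires 4*z <= -11.
Before the if: (z == -2 ==> ((m >= z + 5 ==> ((m >= z + 5 ==> ((m >= z + 5 ==> ((!(m >= z + 5)) && 2*m <= -3)) && ((!(m >= z + 5)) ==> 2*m <= -3))) && ((!(m >= z + 5)) ==> 2*m <= -3))) && ((!(m >= z + 5)) ==> 2*m <= -3))) && ((!(z == -2)) ==> 4*z <= -11)
Before z := z + 3: (z == -5 ==> ((m >= z + 8 ==> ((m >= z + 8 ==> ((m >= z + 8 ==> ((!(m >= z + 8)) && 2*m <= -3)) && ((!(m >= z + 8)) ==> 2*m <= -3))) && ((!(m >= z + 8)) ==> 2*m <= -3))) && ((!(m >= z + 8)) ==> 2*m <= -3))) && ((!(z == -5)) ==> 4*z <= -23)
Before skip: (z == -5 ==> ((m >= z + 8 ==> ((m >= z + 8 ==> ((m >= z + 8 ==> ((!(m >= z + 8)) && 2*m <= -3)) && ((!(m >= z + 8)) ==> 2*m <= -3))) && ((!(m >= z + 8)) ==> 2*m <= -3))) && ((!(m >= z + 8)) ==> 2*m <= -3))) && ((!(z == -5)) ==> 4*z <= -23)
Answer: WP = (z == -5 ==> ((m >= z + 8 ==> ((m >= z + 8 ==> ((m >= z + 8 ==> ((!(m >= z + 8)) && 2*m <= -3)) && ((!(m >= z + 8)) ==> 2*m <= -3))) && ((!(m >= z + 8)) ==> 2*m <= -3))) && ((!(m >= z + 8)) ==> 2*m <= -3))) && ((!(z == -5)) ==> 4*z <= -23)


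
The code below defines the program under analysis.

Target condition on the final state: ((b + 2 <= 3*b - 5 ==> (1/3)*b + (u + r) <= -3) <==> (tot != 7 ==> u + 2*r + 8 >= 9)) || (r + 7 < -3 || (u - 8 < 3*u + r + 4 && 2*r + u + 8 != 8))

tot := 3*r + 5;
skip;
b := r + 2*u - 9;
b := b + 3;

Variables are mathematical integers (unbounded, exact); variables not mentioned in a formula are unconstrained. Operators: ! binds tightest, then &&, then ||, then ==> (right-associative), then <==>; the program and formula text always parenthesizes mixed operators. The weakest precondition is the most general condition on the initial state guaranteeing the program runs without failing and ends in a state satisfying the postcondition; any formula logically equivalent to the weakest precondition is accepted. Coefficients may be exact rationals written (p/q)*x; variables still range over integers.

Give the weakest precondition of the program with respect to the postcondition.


Working backward. After the program, the postcondition ((b + 2 <= 3*b - 5 ==> (1/3)*b + (u + r) <= -3) <==> (tot != 7 ==> u + 2*r + 8 >= 9)) || (r + 7 < -3 || (u - 8 < 3*u + r + 4 && 2*r + u + 8 != 8)) must hold; in canonical form it is ((2*b >= 7 ==> (1/3)*b + r + u <= -3) <==> (tot != 7 ==> 2*r + u >= 1)) || r < -10 || (r + 2*u > -12 && 2*r + u != 0).
Before b := b + 3: ((2*b >= 1 ==> (1/3)*b + r + u <= -4) <==> (tot != 7 ==> 2*r + u >= 1)) || r < -10 || (r + 2*u > -12 && 2*r + u != 0)
Before b := r + 2*u - 9: ((2*r + 4*u >= 19 ==> (4/3)*r + (5/3)*u <= -1) <==> (tot != 7 ==> 2*r + u >= 1)) || r < -10 || (r + 2*u > -12 && 2*r + u != 0)
Before skip: ((2*r + 4*u >= 19 ==> (4/3)*r + (5/3)*u <= -1) <==> (tot != 7 ==> 2*r + u >= 1)) || r < -10 || (r + 2*u > -12 && 2*r + u != 0)
Before tot := 3*r + 5: ((2*r + 4*u >= 19 ==> (4/3)*r + (5/3)*u <= -1) <==> (3*r != 2 ==> 2*r + u >= 1)) || r < -10 || (r + 2*u > -12 && 2*r + u != 0)
Answer: WP = ((2*r + 4*u >= 19 ==> (4/3)*r + (5/3)*u <= -1) <==> (3*r != 2 ==> 2*r + u >= 1)) || r < -10 || (r + 2*u > -12 && 2*r + u != 0)


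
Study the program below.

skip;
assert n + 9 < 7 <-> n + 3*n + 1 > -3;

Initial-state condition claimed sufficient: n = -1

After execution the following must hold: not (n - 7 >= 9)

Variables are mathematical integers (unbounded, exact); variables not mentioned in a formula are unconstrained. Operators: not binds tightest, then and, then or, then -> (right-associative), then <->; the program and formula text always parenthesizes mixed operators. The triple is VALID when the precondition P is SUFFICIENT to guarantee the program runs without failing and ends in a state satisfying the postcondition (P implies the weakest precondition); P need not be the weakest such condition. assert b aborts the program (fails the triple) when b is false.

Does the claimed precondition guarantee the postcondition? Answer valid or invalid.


Working backward. After the program, the postcondition not (n - 7 >= 9) must hold; in canonical form it is not (n >= 16).
Before assert n + 9 < 7 <-> n + 3*n + 1 > -3: (n < -2 <-> 4*n > -4) and (not (n >= 16))
Before skip: (n < -2 <-> 4*n > -4) and (not (n >= 16))
The weakest precondition is (n < -2 <-> 4*n > -4) and (not (n >= 16)).
Check whether n = -1 implies it.
Every state satisfying the precondition satisfies the weakest precondition: the implication holds.
Answer: valid


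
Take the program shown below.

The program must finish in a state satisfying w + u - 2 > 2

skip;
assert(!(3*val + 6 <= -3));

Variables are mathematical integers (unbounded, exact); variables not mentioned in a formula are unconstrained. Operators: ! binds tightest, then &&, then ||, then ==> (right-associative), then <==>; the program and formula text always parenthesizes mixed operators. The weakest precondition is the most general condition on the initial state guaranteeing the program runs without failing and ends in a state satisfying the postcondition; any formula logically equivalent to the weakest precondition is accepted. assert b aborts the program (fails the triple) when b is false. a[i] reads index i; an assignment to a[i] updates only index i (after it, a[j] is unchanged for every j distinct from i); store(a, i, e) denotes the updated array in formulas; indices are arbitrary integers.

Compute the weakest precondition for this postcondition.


Working backward. After the program, the postcondition w + u - 2 > 2 must hold; in canonical form it is u + w > 4.
Before assert !(3*val + 6 <= -3): (!(3*val <= -9)) && u + w > 4
Before skip: (!(3*val <= -9)) && u + w > 4
Answer: WP = (!(3*val <= -9)) && u + w > 4


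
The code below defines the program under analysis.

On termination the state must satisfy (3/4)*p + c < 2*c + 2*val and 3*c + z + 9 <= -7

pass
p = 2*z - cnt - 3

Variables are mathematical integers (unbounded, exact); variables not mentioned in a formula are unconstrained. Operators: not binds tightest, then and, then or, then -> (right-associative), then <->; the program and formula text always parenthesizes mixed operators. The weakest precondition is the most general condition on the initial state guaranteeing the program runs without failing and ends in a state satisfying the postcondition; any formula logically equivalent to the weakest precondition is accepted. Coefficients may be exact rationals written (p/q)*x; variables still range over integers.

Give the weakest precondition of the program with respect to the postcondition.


Working backward. After the program, the postcondition (3/4)*p + c < 2*c + 2*val and 3*c + z + 9 <= -7 must hold; in canonical form it is (3/4)*p < c + 2*val and 3*c + z <= -16.
Before p := 2*z - cnt - 3: (3/2)*z < c + (3/4)*cnt + 2*val + 9/4 and 3*c + z <= -16
Before skip: (3/2)*z < c + (3/4)*cnt + 2*val + 9/4 and 3*c + z <= -16
Answer: WP = (3/2)*z < c + (3/4)*cnt + 2*val + 9/4 and 3*c + z <= -16


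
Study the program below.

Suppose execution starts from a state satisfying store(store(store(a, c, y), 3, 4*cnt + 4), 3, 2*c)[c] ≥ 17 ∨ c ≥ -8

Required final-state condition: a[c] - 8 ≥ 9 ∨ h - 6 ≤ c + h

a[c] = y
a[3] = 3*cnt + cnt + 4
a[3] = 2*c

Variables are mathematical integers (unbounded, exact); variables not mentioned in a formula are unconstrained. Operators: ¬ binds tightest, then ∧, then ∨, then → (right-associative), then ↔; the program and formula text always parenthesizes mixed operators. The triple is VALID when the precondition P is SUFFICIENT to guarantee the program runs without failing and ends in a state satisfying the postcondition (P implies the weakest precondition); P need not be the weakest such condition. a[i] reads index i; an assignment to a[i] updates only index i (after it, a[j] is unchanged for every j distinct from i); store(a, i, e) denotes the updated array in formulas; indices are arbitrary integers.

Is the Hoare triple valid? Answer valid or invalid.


Working backward. After the program, the postcondition a[c] - 8 ≥ 9 ∨ h - 6 ≤ c + h must hold; in canonical form it is a[c] ≥ 17 ∨ c ≥ -6.
Before a[3] := 2*c: store(a, 3, 2*c)[c] ≥ 17 ∨ c ≥ -6
Before a[3] := 3*cnt + cnt + 4: store(store(a, 3, 4*cnt + 4), 3, 2*c)[c] ≥ 17 ∨ c ≥ -6
Before a[c] := y: store(store(store(a, c, y), 3, 4*cnt + 4), 3, 2*c)[c] ≥ 17 ∨ c ≥ -6
The weakest precondition is store(store(store(a, c, y), 3, 4*cnt + 4), 3, 2*c)[c] ≥ 17 ∨ c ≥ -6.
Check whether store(store(store(a, c, y), 3, 4*cnt + 4), 3, 2*c)[c] ≥ 17 ∨ c ≥ -8 implies it.
Countermodel: at the initial state a = {[-7] = 0, [3] = 2, elsewhere 2}, c = -7, cnt = 0, y = 0, the precondition holds but the weakest precondition fails.
Answer: invalid


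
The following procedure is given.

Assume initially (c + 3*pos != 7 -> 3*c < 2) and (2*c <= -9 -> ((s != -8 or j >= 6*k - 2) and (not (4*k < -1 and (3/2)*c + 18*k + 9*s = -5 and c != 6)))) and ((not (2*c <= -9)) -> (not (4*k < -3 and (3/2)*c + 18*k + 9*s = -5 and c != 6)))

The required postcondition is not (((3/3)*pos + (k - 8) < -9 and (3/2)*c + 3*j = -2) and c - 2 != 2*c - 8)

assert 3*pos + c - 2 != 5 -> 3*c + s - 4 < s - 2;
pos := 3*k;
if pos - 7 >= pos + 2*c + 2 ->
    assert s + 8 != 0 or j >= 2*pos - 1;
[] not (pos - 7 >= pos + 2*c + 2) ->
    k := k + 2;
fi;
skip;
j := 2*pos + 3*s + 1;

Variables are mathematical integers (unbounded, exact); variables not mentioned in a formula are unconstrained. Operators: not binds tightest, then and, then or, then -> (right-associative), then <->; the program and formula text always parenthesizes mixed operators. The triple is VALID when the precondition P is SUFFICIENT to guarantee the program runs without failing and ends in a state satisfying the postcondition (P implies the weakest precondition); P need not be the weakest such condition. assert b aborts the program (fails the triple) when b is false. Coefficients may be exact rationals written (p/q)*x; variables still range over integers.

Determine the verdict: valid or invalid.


Working backward. After the program, the postcondition not (((3/3)*pos + (k - 8) < -9 and (3/2)*c + 3*j = -2) and c - 2 != 2*c - 8) must hold; in canonical form it is not (k + pos < -1 and (3/2)*c + 3*j = -2 and c != 6).
Before j := 2*pos + 3*s + 1: not (k + pos < -1 and (3/2)*c + 6*pos + 9*s = -5 and c != 6)
Before skip: not (k + pos < -1 and (3/2)*c + 6*pos + 9*s = -5 and c != 6)
Then branch requires (s != -8 or j >= 2*pos - 1) and (not (k + pos < -1 and (3/2)*c + 6*pos + 9*s = -5 and c != 6)); else branch requires not (k + pos < -3 and (3/2)*c + 6*pos + 9*s = -5 and c != 6).
Before the if: (2*c <= -9 -> ((s != -8 or j >= 2*pos - 1) and (not (k + pos < -1 and (3/2)*c + 6*pos + 9*s = -5 and c != 6)))) and ((not (2*c <= -9)) -> (not (k + pos < -3 and (3/2)*c + 6*pos + 9*s = -5 and c != 6)))
Before pos := 3*k: (2*c <= -9 -> ((s != -8 or j >= 6*k - 1) and (not (4*k < -1 and (3/2)*c + 18*k + 9*s = -5 and c != 6)))) and ((not (2*c <= -9)) -> (not (4*k < -3 and (3/2)*c + 18*k + 9*s = -5 and c != 6)))
Before assert 3*pos + c - 2 != 5 -> 3*c + s - 4 < s - 2: (c + 3*pos != 7 -> 3*c < 2) and (2*c <= -9 -> ((s != -8 or j >= 6*k - 1) and (not (4*k < -1 and (3/2)*c + 18*k + 9*s = -5 and c != 6)))) and ((not (2*c <= -9)) -> (not (4*k < -3 and (3/2)*c + 18*k + 9*s = -5 and c != 6)))
The weakest precondition is (c + 3*pos != 7 -> 3*c < 2) and (2*c <= -9 -> ((s != -8 or j >= 6*k - 1) and (not (4*k < -1 and (3/2)*c + 18*k + 9*s = -5 and c != 6)))) and ((not (2*c <= -9)) -> (not (4*k < -3 and (3/2)*c + 18*k + 9*s = -5 and c != 6))).
Check whether (c + 3*pos != 7 -> 3*c < 2) and (2*c <= -9 -> ((s != -8 or j >= 6*k - 2) and (not (4*k < -1 and (3/2)*c + 18*k + 9*s = -5 and c != 6)))) and ((not (2*c <= -9)) -> (not (4*k < -3 and (3/2)*c + 18*k + 9*s = -5 and c != 6))) implies it.
Countermodel: at the initial state c = -5, j = 4, k = 1, pos = 0, s = -8, the precondition holds but the weakest precondition fails.
Answer: invalid


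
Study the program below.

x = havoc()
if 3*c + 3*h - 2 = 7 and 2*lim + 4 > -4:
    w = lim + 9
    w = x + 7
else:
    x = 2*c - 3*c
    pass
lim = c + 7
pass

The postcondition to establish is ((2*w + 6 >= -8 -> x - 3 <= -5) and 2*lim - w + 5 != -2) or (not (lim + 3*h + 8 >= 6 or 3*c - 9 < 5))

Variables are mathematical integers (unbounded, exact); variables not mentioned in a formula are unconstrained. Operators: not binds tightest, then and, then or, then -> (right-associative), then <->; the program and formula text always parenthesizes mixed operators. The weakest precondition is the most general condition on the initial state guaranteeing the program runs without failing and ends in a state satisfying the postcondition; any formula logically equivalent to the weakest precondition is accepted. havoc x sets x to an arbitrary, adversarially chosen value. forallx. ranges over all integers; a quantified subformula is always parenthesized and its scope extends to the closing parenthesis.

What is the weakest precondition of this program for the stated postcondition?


Working backward. After the program, the postcondition ((2*w + 6 >= -8 -> x - 3 <= -5) and 2*lim - w + 5 != -2) or (not (lim + 3*h + 8 >= 6 or 3*c - 9 < 5)) must hold; in canonical form it is ((2*w >= -14 -> x <= -2) and 2*lim != w - 7) or (not (3*h + lim >= -2 or 3*c < 14)).
Before skip: ((2*w >= -14 -> x <= -2) and 2*lim != w - 7) or (not (3*h + lim >= -2 or 3*c < 14))
Before lim := c + 7: ((2*w >= -14 -> x <= -2) and 2*c != w - 21) or (not (c + 3*h >= -9 or 3*c < 14))
Then branch requires ((2*x >= -28 -> x <= -2) and 2*c != x - 14) or (not (c + 3*h >= -9 or 3*c < 14)); else branch requires ((2*w >= -14 -> c >= 2) and 2*c != w - 21) or (not (c + 3*h >= -9 or 3*c < 14)).
Before the if: ((3*c + 3*h = 9 and 2*lim > -8) -> (((2*x >= -28 -> x <= -2) and 2*c != x - 14) or (not (c + 3*h >= -9 or 3*c < 14)))) and ((not (3*c + 3*h = 9 and 2*lim > -8)) -> (((2*w >= -14 -> c >= 2) and 2*c != w - 21) or (not (c + 3*h >= -9 or 3*c < 14))))
Before havoc x: forall x_1. (((3*c + 3*h = 9 and 2*lim > -8) -> (((2*x_1 >= -28 -> x_1 <= -2) and 2*c != x_1 - 14) or (not (c + 3*h >= -9 or 3*c < 14)))) and ((not (3*c + 3*h = 9 and 2*lim > -8)) -> (((2*w >= -14 -> c >= 2) and 2*c != w - 21) or (not (c + 3*h >= -9 or 3*c < 14)))))
Answer: WP = forall x_1. (((3*c + 3*h = 9 and 2*lim > -8) -> (((2*x_1 >= -28 -> x_1 <= -2) and 2*c != x_1 - 14) or (not (c + 3*h >= -9 or 3*c < 14)))) and ((not (3*c + 3*h = 9 and 2*lim > -8)) -> (((2*w >= -14 -> c >= 2) and 2*c != w - 21) or (not (c + 3*h >= -9 or 3*c < 14)))))


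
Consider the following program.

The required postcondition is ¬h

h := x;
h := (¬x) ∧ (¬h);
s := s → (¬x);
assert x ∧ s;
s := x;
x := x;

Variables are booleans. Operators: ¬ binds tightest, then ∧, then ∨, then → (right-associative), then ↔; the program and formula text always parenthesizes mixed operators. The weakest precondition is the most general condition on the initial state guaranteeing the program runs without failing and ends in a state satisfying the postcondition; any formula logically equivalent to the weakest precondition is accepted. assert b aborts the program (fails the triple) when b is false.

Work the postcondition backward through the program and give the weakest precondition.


Working backward. After the program, ¬h must hold.
Before x := x: ¬h
Before s := x: ¬h
Before assert x ∧ s: x ∧ s ∧ (¬h)
Before s := s → (¬x): x ∧ (s → (¬x)) ∧ (¬h)
Before h := (¬x) ∧ (¬h): x ∧ (s → (¬x)) ∧ (¬((¬x) ∧ (¬h)))
Before h := x: x ∧ (s → (¬x))
Answer: WP = x ∧ (s → (¬x))


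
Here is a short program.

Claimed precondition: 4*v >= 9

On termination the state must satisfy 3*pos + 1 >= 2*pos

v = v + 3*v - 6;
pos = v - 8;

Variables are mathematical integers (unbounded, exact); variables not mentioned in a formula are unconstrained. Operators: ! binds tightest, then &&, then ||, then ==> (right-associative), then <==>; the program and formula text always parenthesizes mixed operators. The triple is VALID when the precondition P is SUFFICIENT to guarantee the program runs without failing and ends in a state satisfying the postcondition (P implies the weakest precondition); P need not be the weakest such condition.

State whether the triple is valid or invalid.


Working backward. After the program, the postcondition 3*pos + 1 >= 2*pos must hold; in canonical form it is pos >= -1.
Before pos := v - 8: v >= 7
Before v := v + 3*v - 6: 4*v >= 13
The weakest precondition is 4*v >= 13.
Check whether 4*v >= 9 implies it.
Countermodel: at the initial state v = 3, the precondition holds but the weakest precondition fails.
Answer: invalid


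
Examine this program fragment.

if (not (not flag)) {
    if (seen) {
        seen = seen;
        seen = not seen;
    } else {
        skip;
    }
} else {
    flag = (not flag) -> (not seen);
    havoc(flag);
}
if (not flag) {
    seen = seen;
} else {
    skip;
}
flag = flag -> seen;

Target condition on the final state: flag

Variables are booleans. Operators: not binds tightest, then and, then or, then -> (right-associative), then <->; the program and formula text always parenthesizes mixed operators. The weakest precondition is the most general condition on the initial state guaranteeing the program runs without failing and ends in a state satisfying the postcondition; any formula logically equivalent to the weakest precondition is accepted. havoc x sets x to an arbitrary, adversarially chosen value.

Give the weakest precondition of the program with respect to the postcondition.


Working backward. After the program, flag must hold.
Before flag := flag -> seen: flag -> seen
Then branch requires flag -> seen; else branch requires flag -> seen.
Before the if: ((not flag) -> (flag -> seen)) and (flag -> (flag -> seen))
Then branch requires (seen -> (((not flag) -> (flag -> (not seen))) and (flag -> (flag -> (not seen))))) and ((not seen) -> (((not flag) -> (flag -> seen)) and (flag -> (flag -> seen)))); else branch requires seen.
Before the if: (flag -> ((seen -> (((not flag) -> (flag -> (not seen))) and (flag -> (flag -> (not seen))))) and ((not seen) -> (((not flag) -> (flag -> seen)) and (flag -> (flag -> seen)))))) and ((not flag) -> seen)
Answer: WP = (flag -> ((seen -> (((not flag) -> (flag -> (not seen))) and (flag -> (flag -> (not seen))))) and ((not seen) -> (((not flag) -> (flag -> seen)) and (flag -> (flag -> seen)))))) and ((not flag) -> seen)


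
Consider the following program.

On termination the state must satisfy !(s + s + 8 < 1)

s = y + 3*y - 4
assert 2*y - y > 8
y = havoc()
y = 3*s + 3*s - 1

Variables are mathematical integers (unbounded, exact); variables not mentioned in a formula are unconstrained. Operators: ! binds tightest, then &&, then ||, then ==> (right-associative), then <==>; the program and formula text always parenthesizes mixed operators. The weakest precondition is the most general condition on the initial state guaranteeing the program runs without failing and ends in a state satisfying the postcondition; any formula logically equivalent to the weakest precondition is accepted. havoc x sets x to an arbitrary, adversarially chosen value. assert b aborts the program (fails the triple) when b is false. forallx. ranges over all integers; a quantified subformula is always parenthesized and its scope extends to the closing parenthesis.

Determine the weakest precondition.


Working backward. After the program, the postcondition !(s + s + 8 < 1) must hold; in canonical form it is !(2*s < -7).
Before y := 3*s + 3*s - 1: !(2*s < -7)
Before havoc y: !(2*s < -7)
Before assert 2*y - y > 8: y > 8 && (!(2*s < -7))
Before s := y + 3*y - 4: y > 8 && (!(8*y < 1))
Answer: WP = y > 8 && (!(8*y < 1))


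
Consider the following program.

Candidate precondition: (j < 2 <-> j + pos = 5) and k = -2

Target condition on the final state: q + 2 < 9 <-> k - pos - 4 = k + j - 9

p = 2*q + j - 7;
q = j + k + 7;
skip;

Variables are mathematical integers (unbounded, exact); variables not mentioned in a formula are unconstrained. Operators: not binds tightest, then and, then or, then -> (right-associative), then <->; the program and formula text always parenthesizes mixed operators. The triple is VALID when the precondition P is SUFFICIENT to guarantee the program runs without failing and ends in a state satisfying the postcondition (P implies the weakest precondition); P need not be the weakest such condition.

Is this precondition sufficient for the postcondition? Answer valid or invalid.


Working backward. After the program, the postcondition q + 2 < 9 <-> k - pos - 4 = k + j - 9 must hold; in canonical form it is q < 7 <-> j + pos = 5.
Before skip: q < 7 <-> j + pos = 5
Before q := j + k + 7: j + k < 0 <-> j + pos = 5
Before p := 2*q + j - 7: j + k < 0 <-> j + pos = 5
The weakest precondition is j + k < 0 <-> j + pos = 5.
Check whether (j < 2 <-> j + pos = 5) and k = -2 implies it.
Every state satisfying the precondition satisfies the weakest precondition: the implication holds.
Answer: valid


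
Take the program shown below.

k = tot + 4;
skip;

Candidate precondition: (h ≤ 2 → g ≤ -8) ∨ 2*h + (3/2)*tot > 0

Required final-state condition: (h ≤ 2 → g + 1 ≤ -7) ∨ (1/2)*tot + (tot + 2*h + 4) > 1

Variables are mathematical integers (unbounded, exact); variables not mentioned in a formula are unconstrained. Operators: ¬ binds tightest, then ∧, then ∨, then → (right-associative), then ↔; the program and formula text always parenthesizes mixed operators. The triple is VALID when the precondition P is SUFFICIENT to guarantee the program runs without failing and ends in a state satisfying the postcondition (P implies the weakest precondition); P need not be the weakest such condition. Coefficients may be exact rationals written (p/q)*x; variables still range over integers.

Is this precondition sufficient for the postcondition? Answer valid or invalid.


Working backward. After the program, the postcondition (h ≤ 2 → g + 1 ≤ -7) ∨ (1/2)*tot + (tot + 2*h + 4) > 1 must hold; in canonical form it is (h ≤ 2 → g ≤ -8) ∨ 2*h + (3/2)*tot > -3.
Before skip: (h ≤ 2 → g ≤ -8) ∨ 2*h + (3/2)*tot > -3
Before k := tot + 4: (h ≤ 2 → g ≤ -8) ∨ 2*h + (3/2)*tot > -3
The weakest precondition is (h ≤ 2 → g ≤ -8) ∨ 2*h + (3/2)*tot > -3.
Check whether (h ≤ 2 → g ≤ -8) ∨ 2*h + (3/2)*tot > 0 implies it.
Every state satisfying the precondition satisfies the weakest precondition: the implication holds.
Answer: valid


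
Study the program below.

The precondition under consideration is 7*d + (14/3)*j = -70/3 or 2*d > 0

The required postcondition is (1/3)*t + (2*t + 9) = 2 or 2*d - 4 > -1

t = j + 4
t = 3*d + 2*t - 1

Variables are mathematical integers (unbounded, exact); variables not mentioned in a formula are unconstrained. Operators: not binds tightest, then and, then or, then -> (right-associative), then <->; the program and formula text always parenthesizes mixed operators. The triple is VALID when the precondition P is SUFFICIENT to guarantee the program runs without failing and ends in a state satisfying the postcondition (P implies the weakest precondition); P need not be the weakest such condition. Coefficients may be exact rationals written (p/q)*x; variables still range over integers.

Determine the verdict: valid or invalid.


Working backward. After the program, the postcondition (1/3)*t + (2*t + 9) = 2 or 2*d - 4 > -1 must hold; in canonical form it is (7/3)*t = -7 or 2*d > 3.
Before t := 3*d + 2*t - 1: 7*d + (14/3)*t = -14/3 or 2*d > 3
Before t := j + 4: 7*d + (14/3)*j = -70/3 or 2*d > 3
The weakest precondition is 7*d + (14/3)*j = -70/3 or 2*d > 3.
Check whether 7*d + (14/3)*j = -70/3 or 2*d > 0 implies it.
Countermodel: at the initial state d = 1, j = 0, the precondition holds but the weakest precondition fails.
Answer: invalid


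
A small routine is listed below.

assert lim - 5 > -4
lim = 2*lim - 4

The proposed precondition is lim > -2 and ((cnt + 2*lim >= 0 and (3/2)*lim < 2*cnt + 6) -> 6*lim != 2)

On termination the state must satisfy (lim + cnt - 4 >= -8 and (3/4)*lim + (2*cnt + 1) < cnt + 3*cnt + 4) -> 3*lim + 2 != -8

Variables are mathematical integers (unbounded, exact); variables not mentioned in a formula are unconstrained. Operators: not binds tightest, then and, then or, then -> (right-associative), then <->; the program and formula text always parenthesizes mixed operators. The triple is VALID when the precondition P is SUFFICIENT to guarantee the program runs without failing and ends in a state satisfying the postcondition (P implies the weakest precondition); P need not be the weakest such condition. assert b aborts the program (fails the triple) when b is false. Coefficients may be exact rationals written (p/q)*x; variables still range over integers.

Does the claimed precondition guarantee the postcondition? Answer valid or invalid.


Working backward. After the program, the postcondition (lim + cnt - 4 >= -8 and (3/4)*lim + (2*cnt + 1) < cnt + 3*cnt + 4) -> 3*lim + 2 != -8 must hold; in canonical form it is (cnt + lim >= -4 and (3/4)*lim < 2*cnt + 3) -> 3*lim != -10.
Before lim := 2*lim - 4: (cnt + 2*lim >= 0 and (3/2)*lim < 2*cnt + 6) -> 6*lim != 2
Before assert lim - 5 > -4: lim > 1 and ((cnt + 2*lim >= 0 and (3/2)*lim < 2*cnt + 6) -> 6*lim != 2)
The weakest precondition is lim > 1 and ((cnt + 2*lim >= 0 and (3/2)*lim < 2*cnt + 6) -> 6*lim != 2).
Check whether lim > -2 and ((cnt + 2*lim >= 0 and (3/2)*lim < 2*cnt + 6) -> 6*lim != 2) implies it.
Countermodel: at the initial state cnt = 0, lim = -1, the precondition holds but the weakest precondition fails.
Answer: invalid


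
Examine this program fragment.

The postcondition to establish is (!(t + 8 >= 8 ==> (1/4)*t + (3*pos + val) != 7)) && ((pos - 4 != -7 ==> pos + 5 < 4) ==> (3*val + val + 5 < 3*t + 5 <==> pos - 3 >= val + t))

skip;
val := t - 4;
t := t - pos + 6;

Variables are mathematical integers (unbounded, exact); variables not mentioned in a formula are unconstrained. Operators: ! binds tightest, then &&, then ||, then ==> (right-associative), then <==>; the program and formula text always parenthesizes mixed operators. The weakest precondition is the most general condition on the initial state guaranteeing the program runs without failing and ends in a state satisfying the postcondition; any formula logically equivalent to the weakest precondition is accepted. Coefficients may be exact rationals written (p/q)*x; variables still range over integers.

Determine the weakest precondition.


Working backward. After the program, the postcondition (!(t + 8 >= 8 ==> (1/4)*t + (3*pos + val) != 7)) && ((pos - 4 != -7 ==> pos + 5 < 4) ==> (3*val + val + 5 < 3*t + 5 <==> pos - 3 >= val + t)) must hold; in canonical form it is (!(t >= 0 ==> 3*pos + (1/4)*t + val != 7)) && ((pos != -3 ==> pos < -1) ==> (4*val < 3*t <==> pos >= t + val + 3)).
Before t := t - pos + 6: (!(t >= pos - 6 ==> (11/4)*pos + (1/4)*t + val != 11/2)) && ((pos != -3 ==> pos < -1) ==> (3*pos + 4*val < 3*t + 18 <==> 2*pos >= t + val + 9))
Before val := t - 4: (!(t >= pos - 6 ==> (11/4)*pos + (5/4)*t != 19/2)) && ((pos != -3 ==> pos < -1) ==> (3*pos + t < 34 <==> 2*pos >= 2*t + 5))
Before skip: (!(t >= pos - 6 ==> (11/4)*pos + (5/4)*t != 19/2)) && ((pos != -3 ==> pos < -1) ==> (3*pos + t < 34 <==> 2*pos >= 2*t + 5))
Answer: WP = (!(t >= pos - 6 ==> (11/4)*pos + (5/4)*t != 19/2)) && ((pos != -3 ==> pos < -1) ==> (3*pos + t < 34 <==> 2*pos >= 2*t + 5))


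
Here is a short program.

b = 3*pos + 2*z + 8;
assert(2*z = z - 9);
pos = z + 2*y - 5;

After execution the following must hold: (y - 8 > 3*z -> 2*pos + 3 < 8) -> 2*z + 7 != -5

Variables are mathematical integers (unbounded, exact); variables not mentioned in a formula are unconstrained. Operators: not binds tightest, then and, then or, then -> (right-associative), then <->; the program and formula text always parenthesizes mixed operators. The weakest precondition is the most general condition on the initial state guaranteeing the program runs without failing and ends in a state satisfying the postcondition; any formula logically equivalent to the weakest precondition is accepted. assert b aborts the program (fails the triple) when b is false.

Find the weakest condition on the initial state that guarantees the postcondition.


Working backward. After the program, the postcondition (y - 8 > 3*z -> 2*pos + 3 < 8) -> 2*z + 7 != -5 must hold; in canonical form it is (y > 3*z + 8 -> 2*pos < 5) -> 2*z != -12.
Before pos := z + 2*y - 5: (y > 3*z + 8 -> 4*y + 2*z < 15) -> 2*z != -12
Before assert 2*z = z - 9: z = -9 and ((y > 3*z + 8 -> 4*y + 2*z < 15) -> 2*z != -12)
Before b := 3*pos + 2*z + 8: z = -9 and ((y > 3*z + 8 -> 4*y + 2*z < 15) -> 2*z != -12)
Answer: WP = z = -9 and ((y > 3*z + 8 -> 4*y + 2*z < 15) -> 2*z != -12)


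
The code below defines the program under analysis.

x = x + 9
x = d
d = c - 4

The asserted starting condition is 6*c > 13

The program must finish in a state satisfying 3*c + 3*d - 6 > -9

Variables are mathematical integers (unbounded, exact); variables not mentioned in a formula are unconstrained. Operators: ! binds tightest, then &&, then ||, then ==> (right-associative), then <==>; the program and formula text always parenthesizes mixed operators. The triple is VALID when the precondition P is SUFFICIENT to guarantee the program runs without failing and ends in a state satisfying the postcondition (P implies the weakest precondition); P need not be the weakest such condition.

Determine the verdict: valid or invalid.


Working backward. After the program, the postcondition 3*c + 3*d - 6 > -9 must hold; in canonical form it is 3*c + 3*d > -3.
Before d := c - 4: 6*c > 9
Before x := d: 6*c > 9
Before x := x + 9: 6*c > 9
The weakest precondition is 6*c > 9.
Check whether 6*c > 13 implies it.
Every state satisfying the precondition satisfies the weakest precondition: the implication holds.
Answer: valid


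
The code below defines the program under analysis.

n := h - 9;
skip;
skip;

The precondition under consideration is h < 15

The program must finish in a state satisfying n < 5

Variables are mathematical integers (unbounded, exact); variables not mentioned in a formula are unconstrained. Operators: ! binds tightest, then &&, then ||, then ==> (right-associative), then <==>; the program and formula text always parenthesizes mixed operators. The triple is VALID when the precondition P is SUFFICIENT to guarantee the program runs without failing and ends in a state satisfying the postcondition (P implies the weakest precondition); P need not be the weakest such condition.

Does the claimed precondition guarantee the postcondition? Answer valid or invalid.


Working backward. After the program, n < 5 must hold.
Before skip: n < 5
Before skip: n < 5
Before n := h - 9: h < 14
The weakest precondition is h < 14.
Check whether h < 15 implies it.
Countermodel: at the initial state h = 14, the precondition holds but the weakest precondition fails.
Answer: invalid


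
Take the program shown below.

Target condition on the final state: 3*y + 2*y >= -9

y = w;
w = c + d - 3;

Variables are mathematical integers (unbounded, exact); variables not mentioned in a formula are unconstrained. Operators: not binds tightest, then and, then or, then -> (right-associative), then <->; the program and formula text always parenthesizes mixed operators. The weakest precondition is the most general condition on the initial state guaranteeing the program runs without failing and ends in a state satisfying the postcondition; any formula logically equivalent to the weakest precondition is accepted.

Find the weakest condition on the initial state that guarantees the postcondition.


Working backward. After the program, the postcondition 3*y + 2*y >= -9 must hold; in canonical form it is 5*y >= -9.
Before w := c + d - 3: 5*y >= -9
Before y := w: 5*w >= -9
Answer: WP = 5*w >= -9


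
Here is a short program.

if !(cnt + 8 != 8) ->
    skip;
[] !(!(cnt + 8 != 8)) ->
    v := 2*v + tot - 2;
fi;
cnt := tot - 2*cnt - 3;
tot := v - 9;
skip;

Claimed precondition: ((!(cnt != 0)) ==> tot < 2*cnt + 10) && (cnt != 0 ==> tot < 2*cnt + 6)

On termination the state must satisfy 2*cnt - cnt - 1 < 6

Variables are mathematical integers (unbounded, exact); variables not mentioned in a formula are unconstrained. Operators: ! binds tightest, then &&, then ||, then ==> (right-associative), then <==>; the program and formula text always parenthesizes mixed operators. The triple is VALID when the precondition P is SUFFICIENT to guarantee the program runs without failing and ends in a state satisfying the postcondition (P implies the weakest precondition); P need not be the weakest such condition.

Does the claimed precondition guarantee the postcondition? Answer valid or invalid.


Working backward. After the program, the postcondition 2*cnt - cnt - 1 < 6 must hold; in canonical form it is cnt < 7.
Before skip: cnt < 7
Before tot := v - 9: cnt < 7
Before cnt := tot - 2*cnt - 3: tot < 2*cnt + 10
Then branch requires tot < 2*cnt + 10; else branch requires tot < 2*cnt + 10.
Before the if: ((!(cnt != 0)) ==> tot < 2*cnt + 10) && (cnt != 0 ==> tot < 2*cnt + 10)
The weakest precondition is ((!(cnt != 0)) ==> tot < 2*cnt + 10) && (cnt != 0 ==> tot < 2*cnt + 10).
Check whether ((!(cnt != 0)) ==> tot < 2*cnt + 10) && (cnt != 0 ==> tot < 2*cnt + 6) implies it.
Every state satisfying the precondition satisfies the weakest precondition: the implication holds.
Answer: valid


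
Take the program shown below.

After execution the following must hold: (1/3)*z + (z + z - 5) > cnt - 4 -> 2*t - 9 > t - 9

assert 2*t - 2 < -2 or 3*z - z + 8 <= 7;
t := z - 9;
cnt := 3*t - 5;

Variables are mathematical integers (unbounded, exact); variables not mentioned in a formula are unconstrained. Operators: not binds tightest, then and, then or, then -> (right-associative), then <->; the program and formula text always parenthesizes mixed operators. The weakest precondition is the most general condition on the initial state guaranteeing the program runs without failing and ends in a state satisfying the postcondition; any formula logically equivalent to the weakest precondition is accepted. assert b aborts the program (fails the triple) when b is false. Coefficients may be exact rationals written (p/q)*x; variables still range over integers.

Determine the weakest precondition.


Working backward. After the program, the postcondition (1/3)*z + (z + z - 5) > cnt - 4 -> 2*t - 9 > t - 9 must hold; in canonical form it is (7/3)*z > cnt + 1 -> t > 0.
Before cnt := 3*t - 5: (7/3)*z > 3*t - 4 -> t > 0
Before t := z - 9: (2/3)*z < 31 -> z > 9
Before assert 2*t - 2 < -2 or 3*z - z + 8 <= 7: (2*t < 0 or 2*z <= -1) and ((2/3)*z < 31 -> z > 9)
Answer: WP = (2*t < 0 or 2*z <= -1) and ((2/3)*z < 31 -> z > 9)


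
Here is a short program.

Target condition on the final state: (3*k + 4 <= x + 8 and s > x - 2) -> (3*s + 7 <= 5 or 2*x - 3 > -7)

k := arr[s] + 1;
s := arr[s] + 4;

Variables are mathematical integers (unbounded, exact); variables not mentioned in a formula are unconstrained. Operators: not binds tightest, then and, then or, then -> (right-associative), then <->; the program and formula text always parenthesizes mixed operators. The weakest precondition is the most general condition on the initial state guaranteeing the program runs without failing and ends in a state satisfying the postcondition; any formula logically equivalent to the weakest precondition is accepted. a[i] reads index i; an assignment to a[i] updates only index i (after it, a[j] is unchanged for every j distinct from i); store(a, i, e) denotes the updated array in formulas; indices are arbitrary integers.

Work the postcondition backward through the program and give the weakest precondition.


Working backward. After the program, the postcondition (3*k + 4 <= x + 8 and s > x - 2) -> (3*s + 7 <= 5 or 2*x - 3 > -7) must hold; in canonical form it is (3*k <= x + 4 and s > x - 2) -> (3*s <= -2 or 2*x > -4).
Before s := arr[s] + 4: (3*k <= x + 4 and arr[s] > x - 6) -> (3*arr[s] <= -14 or 2*x > -4)
Before k := arr[s] + 1: (3*arr[s] <= x + 1 and arr[s] > x - 6) -> (3*arr[s] <= -14 or 2*x > -4)
Answer: WP = (3*arr[s] <= x + 1 and arr[s] > x - 6) -> (3*arr[s] <= -14 or 2*x > -4)


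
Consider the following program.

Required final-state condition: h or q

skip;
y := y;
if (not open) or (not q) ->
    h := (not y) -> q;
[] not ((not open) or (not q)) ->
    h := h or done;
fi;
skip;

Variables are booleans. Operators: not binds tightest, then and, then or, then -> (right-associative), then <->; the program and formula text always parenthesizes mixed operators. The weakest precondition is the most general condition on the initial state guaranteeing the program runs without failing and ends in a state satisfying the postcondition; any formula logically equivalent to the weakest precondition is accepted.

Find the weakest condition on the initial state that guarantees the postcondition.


Working backward. After the program, h or q must hold.
Before skip: h or q
Then branch requires ((not y) -> q) or q; else branch requires h or done or q.
Before the if: (((not open) or (not q)) -> (((not y) -> q) or q)) and ((not ((not open) or (not q))) -> (h or done or q))
Before y := y: (((not open) or (not q)) -> (((not y) -> q) or q)) and ((not ((not open) or (not q))) -> (h or done or q))
Before skip: (((not open) or (not q)) -> (((not y) -> q) or q)) and ((not ((not open) or (not q))) -> (h or done or q))
Answer: WP = (((not open) or (not q)) -> (((not y) -> q) or q)) and ((not ((not open) or (not q))) -> (h or done or q))


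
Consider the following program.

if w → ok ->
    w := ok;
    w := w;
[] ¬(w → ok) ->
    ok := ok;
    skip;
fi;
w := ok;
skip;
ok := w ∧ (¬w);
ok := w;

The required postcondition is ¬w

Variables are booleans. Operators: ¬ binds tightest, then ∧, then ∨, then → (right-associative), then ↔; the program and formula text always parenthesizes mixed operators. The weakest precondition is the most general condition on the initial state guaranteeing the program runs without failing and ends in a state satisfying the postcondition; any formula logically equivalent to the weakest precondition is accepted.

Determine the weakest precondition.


Working backward. After the program, ¬w must hold.
Before ok := w: ¬w
Before ok := w ∧ (¬w): ¬w
Before skip: ¬w
Before w := ok: ¬ok
Then branch requires ¬ok; else branch requires ¬ok.
Before the if: ((w → ok) → (¬ok)) ∧ ((¬(w → ok)) → (¬ok))
Answer: WP = ((w → ok) → (¬ok)) ∧ ((¬(w → ok)) → (¬ok))
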